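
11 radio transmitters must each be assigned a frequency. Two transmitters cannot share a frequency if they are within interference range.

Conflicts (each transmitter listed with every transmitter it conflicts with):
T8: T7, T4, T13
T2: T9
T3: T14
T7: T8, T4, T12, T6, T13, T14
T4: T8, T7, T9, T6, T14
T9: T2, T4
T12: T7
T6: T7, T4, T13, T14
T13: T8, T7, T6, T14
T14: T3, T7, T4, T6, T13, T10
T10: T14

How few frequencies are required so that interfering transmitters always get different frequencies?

4

T7, T6, T13, T14 all conflict with each other, so at least 4 frequencies are needed.
4 frequencies suffice: frequency 1 → {T8, T9, T12, T14}; frequency 2 → {T2, T3, T7, T10}; frequency 3 → {T4, T13}; frequency 4 → {T6}. Every pair that conflicts lands in different frequencies.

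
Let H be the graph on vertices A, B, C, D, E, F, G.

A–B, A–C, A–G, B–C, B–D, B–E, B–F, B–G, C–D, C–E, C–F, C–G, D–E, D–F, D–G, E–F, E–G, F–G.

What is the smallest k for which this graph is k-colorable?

B, C, D, E, F, G are mutually adjacent (a clique of size 6), so at least 6 colors are needed.
One proper 6-coloring: A=4, B=3, C=1, D=4, E=5, F=6, G=2. Each edge has distinct colors on its endpoints.

6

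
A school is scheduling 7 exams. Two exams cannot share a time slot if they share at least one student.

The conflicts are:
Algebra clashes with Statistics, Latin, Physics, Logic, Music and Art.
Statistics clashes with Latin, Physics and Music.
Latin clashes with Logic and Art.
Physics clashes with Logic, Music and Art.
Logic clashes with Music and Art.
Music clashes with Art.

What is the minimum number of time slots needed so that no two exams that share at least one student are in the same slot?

Algebra, Physics, Logic, Music, Art pairwise conflict, so at least 5 time slots are needed.
5 time slots suffice: time slot 1 → {Algebra}; time slot 2 → {Statistics, Art}; time slot 3 → {Logic}; time slot 4 → {Latin, Physics}; time slot 5 → {Music}. No two conflicting exams share a time slot.

5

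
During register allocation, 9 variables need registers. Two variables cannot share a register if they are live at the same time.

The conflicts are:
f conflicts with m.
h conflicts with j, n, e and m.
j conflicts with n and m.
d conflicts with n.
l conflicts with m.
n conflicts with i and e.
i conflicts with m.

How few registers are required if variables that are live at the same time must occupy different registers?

h, j, n are mutually in conflict, so at least 3 registers are needed.
3 registers suffice: register 1 → {n, m}; register 2 → {f, h, d, l, i}; register 3 → {j, e}. No two conflicting variables share a register.

3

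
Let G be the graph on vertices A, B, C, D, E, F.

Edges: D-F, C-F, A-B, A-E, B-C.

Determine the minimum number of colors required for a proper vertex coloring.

D and F are adjacent, so at least 2 colors are needed.
One proper 2-coloring: A=2, B=1, C=2, D=2, E=1, F=1. Each edge has distinct colors on its endpoints.

2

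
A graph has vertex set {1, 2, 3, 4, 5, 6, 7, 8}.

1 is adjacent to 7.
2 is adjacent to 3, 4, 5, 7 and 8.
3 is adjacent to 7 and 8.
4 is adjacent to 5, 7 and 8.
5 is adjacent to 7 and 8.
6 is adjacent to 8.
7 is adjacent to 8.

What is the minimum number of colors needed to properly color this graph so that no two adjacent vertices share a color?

5

2, 4, 5, 7, 8 are pairwise adjacent (a clique of size 5), so at least 5 colors are needed.
5 colors suffice: color red → {6, 7}; color blue → {1, 8}; color green → {2}; color yellow → {3, 4}; color purple → {5}. No two adjacent vertices share a color.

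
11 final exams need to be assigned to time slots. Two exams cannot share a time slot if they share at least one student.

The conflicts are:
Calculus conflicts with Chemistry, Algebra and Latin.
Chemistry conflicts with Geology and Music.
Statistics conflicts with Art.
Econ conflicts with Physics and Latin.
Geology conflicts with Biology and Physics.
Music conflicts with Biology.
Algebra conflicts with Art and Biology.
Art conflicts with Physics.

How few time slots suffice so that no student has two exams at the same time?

The cycle Geology-Biology-Algebra-Calculus-Chemistry-Geology has odd length 5, so it cannot be 2-colored; at least 3 time slots are needed.
3 time slots suffice: Calculus=2, Chemistry=3, Statistics=1, Econ=1, Geology=1, Music=1, Algebra=1, Art=2, Biology=2, Physics=3, Latin=3. No two conflicting exams share a time slot.

3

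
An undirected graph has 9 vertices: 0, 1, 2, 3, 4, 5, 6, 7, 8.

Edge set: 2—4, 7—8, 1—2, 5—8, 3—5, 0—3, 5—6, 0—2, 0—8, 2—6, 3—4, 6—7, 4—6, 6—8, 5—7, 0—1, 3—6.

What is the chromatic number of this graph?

5, 6, 7, 8 are mutually adjacent (a clique of size 4), so at least 4 colors are needed.
One proper 4-coloring: 0=a, 1=c, 2=b, 3=b, 4=c, 5=c, 6=a, 7=d, 8=b. Each edge has distinct colors on its endpoints.

4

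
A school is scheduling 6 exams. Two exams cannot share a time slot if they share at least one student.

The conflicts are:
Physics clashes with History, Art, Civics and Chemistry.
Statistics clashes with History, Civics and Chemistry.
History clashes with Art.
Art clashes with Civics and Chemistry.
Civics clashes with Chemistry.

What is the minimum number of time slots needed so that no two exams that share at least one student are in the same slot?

Physics, Art, Civics, Chemistry pairwise conflict, so at least 4 time slots are needed.
4 time slots suffice: Physics=1, Statistics=1, History=2, Art=3, Civics=2, Chemistry=4. Each listed conflict is separated.

4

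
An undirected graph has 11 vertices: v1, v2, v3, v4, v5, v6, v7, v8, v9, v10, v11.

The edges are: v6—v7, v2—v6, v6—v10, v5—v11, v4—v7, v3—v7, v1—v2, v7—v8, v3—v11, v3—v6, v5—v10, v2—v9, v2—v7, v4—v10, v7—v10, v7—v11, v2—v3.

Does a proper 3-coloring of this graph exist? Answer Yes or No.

No

v2, v3, v6, v7 form a clique, so at least 4 colors are needed.
So 3 colors are not enough.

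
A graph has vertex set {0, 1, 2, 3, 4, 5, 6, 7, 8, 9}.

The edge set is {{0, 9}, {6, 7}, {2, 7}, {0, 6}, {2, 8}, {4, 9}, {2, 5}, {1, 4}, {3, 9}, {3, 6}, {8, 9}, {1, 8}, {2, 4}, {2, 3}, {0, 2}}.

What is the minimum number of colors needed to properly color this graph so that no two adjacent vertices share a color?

2

0 and 2 are adjacent, so at least 2 colors are needed.
2 colors suffice: color red → {1, 2, 6, 9}; color blue → {0, 3, 4, 5, 7, 8}. Each edge has distinct colors on its endpoints.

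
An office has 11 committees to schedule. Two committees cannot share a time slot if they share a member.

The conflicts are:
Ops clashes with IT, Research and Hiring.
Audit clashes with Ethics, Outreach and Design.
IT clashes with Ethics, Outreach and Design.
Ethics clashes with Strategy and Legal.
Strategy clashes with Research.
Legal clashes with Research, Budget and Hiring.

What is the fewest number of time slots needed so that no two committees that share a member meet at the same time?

3

The cycle Legal-Ethics-IT-Ops-Hiring-Legal has odd length 5, so it cannot be 2-colored; at least 3 time slots are needed.
3 time slots suffice: time slot 1 → {Audit, IT, Strategy, Legal}; time slot 2 → {Ethics, Outreach, Design, Research, Budget, Hiring}; time slot 3 → {Ops}. Every pair that conflicts lands in different time slots.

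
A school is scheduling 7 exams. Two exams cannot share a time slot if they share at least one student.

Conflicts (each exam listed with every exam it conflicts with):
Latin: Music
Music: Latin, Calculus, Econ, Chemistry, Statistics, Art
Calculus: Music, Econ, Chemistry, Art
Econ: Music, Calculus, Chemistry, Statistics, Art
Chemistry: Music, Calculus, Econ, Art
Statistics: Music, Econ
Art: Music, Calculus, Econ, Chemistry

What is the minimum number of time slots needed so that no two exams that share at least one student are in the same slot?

5

Music, Calculus, Econ, Chemistry, Art pairwise conflict, so at least 5 time slots are needed.
Using 5 time slots: Latin=2, Music=1, Calculus=4, Econ=2, Chemistry=3, Statistics=3, Art=5. Each listed conflict is separated.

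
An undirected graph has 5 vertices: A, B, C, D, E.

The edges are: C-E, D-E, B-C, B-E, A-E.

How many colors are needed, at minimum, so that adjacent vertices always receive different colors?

B, C, E form a triangle, so at least 3 colors are needed.
3 colors suffice: A=blue, B=green, C=blue, D=blue, E=red. Every edge joins two different colors.

3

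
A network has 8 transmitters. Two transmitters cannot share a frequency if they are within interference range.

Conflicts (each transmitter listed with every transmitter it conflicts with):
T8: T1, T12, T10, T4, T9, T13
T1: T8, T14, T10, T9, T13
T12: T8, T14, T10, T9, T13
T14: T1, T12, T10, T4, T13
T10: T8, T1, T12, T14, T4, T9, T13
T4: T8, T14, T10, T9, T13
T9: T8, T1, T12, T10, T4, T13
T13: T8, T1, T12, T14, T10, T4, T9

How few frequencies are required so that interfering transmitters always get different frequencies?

5

T8, T10, T4, T9, T13 are mutually in conflict, so at least 5 frequencies are needed.
5 frequencies suffice: frequency 1 → {T10}; frequency 2 → {T13}; frequency 3 → {T8, T14}; frequency 4 → {T9}; frequency 5 → {T1, T12, T4}. Every pair that conflicts lands in different frequencies.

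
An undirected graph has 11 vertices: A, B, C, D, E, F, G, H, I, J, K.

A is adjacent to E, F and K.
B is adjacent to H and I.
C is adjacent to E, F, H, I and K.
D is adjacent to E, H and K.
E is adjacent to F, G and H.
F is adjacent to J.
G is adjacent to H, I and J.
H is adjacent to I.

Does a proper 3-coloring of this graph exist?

Yes

The chromatic number is 3. B, H, I are mutually adjacent, so at least 3 colors are needed.
A valid assignment using 3 colors: A=3, B=3, C=3, D=3, E=1, F=2, G=3, H=2, I=1, J=1, K=1.
That is already a proper 3-coloring.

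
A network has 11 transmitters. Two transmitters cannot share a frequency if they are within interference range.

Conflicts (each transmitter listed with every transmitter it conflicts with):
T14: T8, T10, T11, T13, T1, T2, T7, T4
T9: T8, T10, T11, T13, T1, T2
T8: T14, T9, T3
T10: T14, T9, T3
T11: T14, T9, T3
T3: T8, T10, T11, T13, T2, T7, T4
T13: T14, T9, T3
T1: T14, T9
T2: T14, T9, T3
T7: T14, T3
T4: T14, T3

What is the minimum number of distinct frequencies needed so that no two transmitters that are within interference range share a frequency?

2

T14 and T7 conflict, so at least 2 frequencies are needed.
2 frequencies suffice: T14=1, T9=1, T8=2, T10=2, T11=2, T3=1, T13=2, T1=2, T2=2, T7=2, T4=2. No two conflicting transmitters share a frequency.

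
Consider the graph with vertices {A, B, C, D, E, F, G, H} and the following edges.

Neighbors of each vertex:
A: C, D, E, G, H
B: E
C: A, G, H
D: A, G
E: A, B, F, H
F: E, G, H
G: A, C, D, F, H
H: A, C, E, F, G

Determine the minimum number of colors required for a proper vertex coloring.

A, C, G, H form a clique, so at least 4 colors are needed.
One proper 4-coloring: A=green, B=red, C=yellow, D=red, E=blue, F=green, G=blue, H=red. Each edge has distinct colors on its endpoints.

4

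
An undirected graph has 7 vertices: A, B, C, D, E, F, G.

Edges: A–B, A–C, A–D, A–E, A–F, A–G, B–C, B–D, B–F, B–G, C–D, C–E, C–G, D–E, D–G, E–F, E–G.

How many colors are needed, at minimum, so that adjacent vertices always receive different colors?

5

A, C, D, E, G are mutually adjacent (a clique of size 5), so at least 5 colors are needed.
A valid assignment using 5 colors: A=1, B=4, C=5, D=3, E=4, F=2, G=2. Each edge has distinct colors on its endpoints.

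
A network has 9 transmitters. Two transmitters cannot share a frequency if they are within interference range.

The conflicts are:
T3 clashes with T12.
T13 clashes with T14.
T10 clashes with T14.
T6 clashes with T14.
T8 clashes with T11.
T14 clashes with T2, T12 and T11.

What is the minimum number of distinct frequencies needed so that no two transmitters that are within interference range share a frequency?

2

T13 and T14 conflict, so at least 2 frequencies are needed.
A valid assignment using 2 frequencies: T3=1, T13=2, T10=2, T6=2, T8=1, T14=1, T2=2, T12=2, T11=2. No two conflicting transmitters share a frequency.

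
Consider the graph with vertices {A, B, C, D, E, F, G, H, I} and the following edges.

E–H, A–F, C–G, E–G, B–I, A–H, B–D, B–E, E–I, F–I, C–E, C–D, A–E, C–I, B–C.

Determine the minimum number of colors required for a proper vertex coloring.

4

B, C, E, I are mutually adjacent (a clique of size 4), so at least 4 colors are needed.
One proper 4-coloring: A=2, B=4, C=2, D=1, E=1, F=1, G=3, H=3, I=3. Every edge joins two different colors.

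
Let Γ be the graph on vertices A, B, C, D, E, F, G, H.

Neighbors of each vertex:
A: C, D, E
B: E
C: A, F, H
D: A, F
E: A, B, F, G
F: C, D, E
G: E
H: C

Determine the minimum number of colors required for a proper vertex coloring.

2

B and E are adjacent, so at least 2 colors are needed.
2 colors suffice: color red → {C, D, E}; color blue → {A, B, F, G, H}. Every edge joins two different colors.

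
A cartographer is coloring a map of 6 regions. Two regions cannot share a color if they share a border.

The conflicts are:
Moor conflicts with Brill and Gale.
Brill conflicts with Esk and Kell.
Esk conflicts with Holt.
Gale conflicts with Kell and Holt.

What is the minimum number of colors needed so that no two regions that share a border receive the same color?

3

The cycle Esk-Holt-Gale-Kell-Brill-Esk has odd length 5, so it cannot be 2-colored; at least 3 colors are needed.
3 colors suffice: Moor=2, Brill=1, Esk=3, Gale=1, Kell=2, Holt=2. No two conflicting regions share a color.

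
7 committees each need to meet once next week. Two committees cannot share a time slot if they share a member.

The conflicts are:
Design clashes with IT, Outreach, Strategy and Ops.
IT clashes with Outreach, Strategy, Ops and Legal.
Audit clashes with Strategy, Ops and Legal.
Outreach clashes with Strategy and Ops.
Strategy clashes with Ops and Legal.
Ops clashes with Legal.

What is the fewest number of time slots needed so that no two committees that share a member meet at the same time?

5

Design, IT, Outreach, Strategy, Ops all conflict with each other, so at least 5 time slots are needed.
5 time slots suffice: time slot 1 → {Strategy}; time slot 2 → {Ops}; time slot 3 → {IT, Audit}; time slot 4 → {Outreach, Legal}; time slot 5 → {Design}. Each listed conflict is separated.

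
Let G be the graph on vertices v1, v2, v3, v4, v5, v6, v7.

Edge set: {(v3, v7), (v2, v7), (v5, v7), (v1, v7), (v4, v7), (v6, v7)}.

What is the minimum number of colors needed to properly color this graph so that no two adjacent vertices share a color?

2

v4 and v7 are adjacent, so at least 2 colors are needed.
2 colors suffice: color 1 → {v7}; color 2 → {v1, v2, v3, v4, v5, v6}. Every edge joins two different colors.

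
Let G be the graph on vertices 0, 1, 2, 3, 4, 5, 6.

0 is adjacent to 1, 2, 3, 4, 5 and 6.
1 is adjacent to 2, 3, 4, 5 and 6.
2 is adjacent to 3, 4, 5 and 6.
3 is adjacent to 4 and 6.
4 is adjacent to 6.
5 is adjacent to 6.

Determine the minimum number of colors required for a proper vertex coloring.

0, 1, 2, 3, 4, 6 are mutually adjacent (a clique of size 6), so at least 6 colors are needed.
One proper 6-coloring: 0=green, 1=yellow, 2=red, 3=purple, 4=orange, 5=purple, 6=blue. Every edge joins two different colors.

6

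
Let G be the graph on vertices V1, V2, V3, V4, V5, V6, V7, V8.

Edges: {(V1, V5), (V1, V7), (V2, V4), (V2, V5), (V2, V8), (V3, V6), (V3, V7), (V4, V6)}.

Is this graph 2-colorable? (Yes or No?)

The cycle V7-V1-V5-V2-V4-V6-V3-V7 has odd length 7, so it cannot be 2-colored; at least 3 colors are needed.
So 2 colors are not enough.

No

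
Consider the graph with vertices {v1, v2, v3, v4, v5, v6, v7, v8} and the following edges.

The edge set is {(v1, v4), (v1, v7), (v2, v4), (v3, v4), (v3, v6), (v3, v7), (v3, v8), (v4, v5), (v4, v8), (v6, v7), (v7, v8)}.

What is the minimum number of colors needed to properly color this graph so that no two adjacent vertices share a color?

v3, v6, v7 are mutually adjacent, so at least 3 colors are needed.
3 colors suffice: color 1 → {v4, v7}; color 2 → {v1, v2, v3, v5}; color 3 → {v6, v8}. Every edge joins two different colors.

3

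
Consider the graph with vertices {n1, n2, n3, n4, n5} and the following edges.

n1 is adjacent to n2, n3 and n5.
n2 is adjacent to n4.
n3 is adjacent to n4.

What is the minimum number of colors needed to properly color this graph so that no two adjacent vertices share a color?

n1 and n2 are adjacent, so at least 2 colors are needed.
2 colors suffice: n1=R, n2=B, n3=B, n4=R, n5=B. Each edge has distinct colors on its endpoints.

2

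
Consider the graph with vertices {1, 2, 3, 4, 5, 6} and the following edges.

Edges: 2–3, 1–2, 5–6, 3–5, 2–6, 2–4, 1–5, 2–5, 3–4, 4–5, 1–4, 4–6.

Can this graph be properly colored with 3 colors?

No

2, 4, 5, 6 are mutually adjacent (a clique of size 4), so at least 4 colors are needed.
So 3 colors are not enough.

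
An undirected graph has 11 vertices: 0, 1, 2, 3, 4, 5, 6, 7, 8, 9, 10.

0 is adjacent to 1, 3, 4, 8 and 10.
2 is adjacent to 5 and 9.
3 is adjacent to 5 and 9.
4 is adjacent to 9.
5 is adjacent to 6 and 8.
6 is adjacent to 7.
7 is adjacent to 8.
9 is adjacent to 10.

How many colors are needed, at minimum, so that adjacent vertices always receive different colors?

0 and 3 are adjacent, so at least 2 colors are needed.
2 colors suffice: 0=red, 1=blue, 2=blue, 3=blue, 4=blue, 5=red, 6=blue, 7=red, 8=blue, 9=red, 10=blue. No two adjacent vertices share a color.

2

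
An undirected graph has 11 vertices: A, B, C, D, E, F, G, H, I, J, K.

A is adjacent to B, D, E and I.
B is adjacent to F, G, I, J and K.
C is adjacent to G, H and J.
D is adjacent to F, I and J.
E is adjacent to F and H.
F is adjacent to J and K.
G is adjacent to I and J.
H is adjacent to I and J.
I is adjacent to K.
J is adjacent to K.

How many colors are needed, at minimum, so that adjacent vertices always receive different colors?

4

B, F, J, K are pairwise adjacent (a clique of size 4), so at least 4 colors are needed.
A valid assignment using 4 colors: A=3, B=2, C=4, D=2, E=1, F=3, G=3, H=2, I=1, J=1, K=4. Every edge joins two different colors.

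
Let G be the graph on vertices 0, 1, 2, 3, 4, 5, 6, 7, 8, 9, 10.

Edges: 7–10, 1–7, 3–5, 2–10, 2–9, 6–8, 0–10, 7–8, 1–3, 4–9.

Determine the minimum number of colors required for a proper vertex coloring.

2

6 and 8 are adjacent, so at least 2 colors are needed.
2 colors suffice: color a → {1, 5, 8, 9, 10}; color b → {0, 2, 3, 4, 6, 7}. Each edge has distinct colors on its endpoints.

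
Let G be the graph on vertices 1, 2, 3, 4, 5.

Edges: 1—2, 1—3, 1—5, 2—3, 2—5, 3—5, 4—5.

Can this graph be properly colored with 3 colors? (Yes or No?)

No

1, 2, 3, 5 are pairwise adjacent (a clique of size 4), so at least 4 colors are needed.
So 3 colors are not enough.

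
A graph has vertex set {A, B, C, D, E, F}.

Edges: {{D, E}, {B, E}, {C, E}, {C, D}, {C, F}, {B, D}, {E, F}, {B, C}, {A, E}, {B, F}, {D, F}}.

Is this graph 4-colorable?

No

B, C, D, E, F form a clique, so at least 5 colors are needed.
So 4 colors are not enough.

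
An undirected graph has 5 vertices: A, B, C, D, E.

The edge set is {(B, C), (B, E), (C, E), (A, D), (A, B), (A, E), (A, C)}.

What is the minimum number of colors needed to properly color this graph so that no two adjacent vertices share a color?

4

A, B, C, E are mutually adjacent (a clique of size 4), so at least 4 colors are needed.
One proper 4-coloring: A=1, B=4, C=3, D=2, E=2. Each edge has distinct colors on its endpoints.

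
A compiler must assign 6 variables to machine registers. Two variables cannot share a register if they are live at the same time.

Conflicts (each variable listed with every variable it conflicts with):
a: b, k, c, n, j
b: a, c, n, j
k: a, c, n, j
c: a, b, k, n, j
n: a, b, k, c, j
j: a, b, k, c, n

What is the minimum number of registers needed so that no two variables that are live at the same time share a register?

a, k, c, n, j all conflict with each other, so at least 5 registers are needed.
5 registers suffice: register 1 → {c}; register 2 → {a}; register 3 → {n}; register 4 → {j}; register 5 → {b, k}. Each listed conflict is separated.

5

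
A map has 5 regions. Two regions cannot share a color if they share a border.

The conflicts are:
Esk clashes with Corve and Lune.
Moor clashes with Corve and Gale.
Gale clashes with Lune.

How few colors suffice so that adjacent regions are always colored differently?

The cycle Esk-Corve-Moor-Gale-Lune-Esk has odd length 5, so it cannot be 2-colored; at least 3 colors are needed.
A valid assignment using 3 colors: Esk=2, Moor=1, Corve=3, Gale=2, Lune=1. Each listed conflict is separated.

3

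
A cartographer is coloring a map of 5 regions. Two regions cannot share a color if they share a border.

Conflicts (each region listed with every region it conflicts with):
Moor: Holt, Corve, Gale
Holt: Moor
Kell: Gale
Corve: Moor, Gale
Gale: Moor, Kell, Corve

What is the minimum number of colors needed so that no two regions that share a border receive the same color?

Moor, Corve, Gale are mutually in conflict, so at least 3 colors are needed.
3 colors suffice: color 1 → {Moor, Kell}; color 2 → {Holt, Gale}; color 3 → {Corve}. No two conflicting regions share a color.

3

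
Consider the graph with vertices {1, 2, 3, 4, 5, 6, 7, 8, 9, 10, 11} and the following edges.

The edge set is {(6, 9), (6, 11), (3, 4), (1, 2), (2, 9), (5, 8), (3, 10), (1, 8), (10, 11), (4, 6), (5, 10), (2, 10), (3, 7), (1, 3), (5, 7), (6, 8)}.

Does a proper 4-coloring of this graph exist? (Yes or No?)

The chromatic number is 3. The cycle 9-2-10-11-6-9 has odd length 5, so it cannot be 2-colored; at least 3 colors are needed.
One proper 3-coloring: 1=a, 2=b, 3=b, 4=c, 5=b, 6=a, 7=a, 8=c, 9=c, 10=a, 11=b.
Since 4 ≥ 3, a proper 4-coloring certainly exists.

Yes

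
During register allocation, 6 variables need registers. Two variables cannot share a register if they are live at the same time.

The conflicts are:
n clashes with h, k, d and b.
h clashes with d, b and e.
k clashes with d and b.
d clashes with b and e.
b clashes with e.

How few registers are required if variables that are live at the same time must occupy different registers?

4

n, k, d, b pairwise conflict, so at least 4 registers are needed.
4 registers suffice: register 1 → {b}; register 2 → {d}; register 3 → {n, e}; register 4 → {h, k}. Every pair that conflicts lands in different registers.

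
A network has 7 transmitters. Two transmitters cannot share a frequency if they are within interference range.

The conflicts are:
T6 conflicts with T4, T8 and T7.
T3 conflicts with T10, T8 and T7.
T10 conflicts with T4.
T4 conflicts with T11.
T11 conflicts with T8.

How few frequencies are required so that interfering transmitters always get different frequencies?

The cycle T3-T7-T6-T4-T10-T3 has odd length 5, so it cannot be 2-colored; at least 3 frequencies are needed.
3 frequencies suffice: frequency 1 → {T6, T3, T11}; frequency 2 → {T4, T8, T7}; frequency 3 → {T10}. Each listed conflict is separated.

3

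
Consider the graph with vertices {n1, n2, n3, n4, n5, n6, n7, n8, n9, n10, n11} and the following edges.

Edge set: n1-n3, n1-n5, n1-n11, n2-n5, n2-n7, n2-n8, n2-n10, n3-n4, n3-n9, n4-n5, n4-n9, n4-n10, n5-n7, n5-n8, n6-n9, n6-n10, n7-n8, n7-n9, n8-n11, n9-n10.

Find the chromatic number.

4

n2, n5, n7, n8 form a clique, so at least 4 colors are needed.
4 colors suffice: color R → {n5, n9, n11}; color B → {n1, n4, n6, n8}; color G → {n3, n7, n10}; color Y → {n2}. No two adjacent vertices share a color.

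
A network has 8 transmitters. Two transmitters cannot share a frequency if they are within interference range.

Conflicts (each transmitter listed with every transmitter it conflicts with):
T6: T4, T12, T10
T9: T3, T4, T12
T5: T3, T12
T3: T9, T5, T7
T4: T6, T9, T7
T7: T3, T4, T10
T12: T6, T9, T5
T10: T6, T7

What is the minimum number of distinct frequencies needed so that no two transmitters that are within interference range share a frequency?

T6 and T4 conflict, so at least 2 frequencies are needed.
2 frequencies suffice: frequency 1 → {T6, T9, T5, T7}; frequency 2 → {T3, T4, T12, T10}. Every pair that conflicts lands in different frequencies.

2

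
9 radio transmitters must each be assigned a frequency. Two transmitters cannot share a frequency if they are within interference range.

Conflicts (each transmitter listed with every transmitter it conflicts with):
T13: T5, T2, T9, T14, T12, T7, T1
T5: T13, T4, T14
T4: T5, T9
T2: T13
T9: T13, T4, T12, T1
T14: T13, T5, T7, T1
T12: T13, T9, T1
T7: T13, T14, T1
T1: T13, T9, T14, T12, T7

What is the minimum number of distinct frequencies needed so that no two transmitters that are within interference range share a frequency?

4

T13, T9, T12, T1 all conflict with each other, so at least 4 frequencies are needed.
4 frequencies suffice: frequency 1 → {T13, T4}; frequency 2 → {T5, T2, T1}; frequency 3 → {T9, T14}; frequency 4 → {T12, T7}. Each listed conflict is separated.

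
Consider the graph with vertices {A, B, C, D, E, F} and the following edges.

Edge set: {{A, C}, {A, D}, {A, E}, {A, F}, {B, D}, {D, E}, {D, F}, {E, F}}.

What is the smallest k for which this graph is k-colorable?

A, D, E, F are pairwise adjacent (a clique of size 4), so at least 4 colors are needed.
4 colors suffice: color 1 → {C, D}; color 2 → {A, B}; color 3 → {F}; color 4 → {E}. Each edge has distinct colors on its endpoints.

4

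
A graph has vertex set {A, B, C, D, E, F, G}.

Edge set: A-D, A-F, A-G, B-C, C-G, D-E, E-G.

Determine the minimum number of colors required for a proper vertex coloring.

2

C and G are adjacent, so at least 2 colors are needed.
2 colors suffice: color 1 → {B, D, F, G}; color 2 → {A, C, E}. Each edge has distinct colors on its endpoints.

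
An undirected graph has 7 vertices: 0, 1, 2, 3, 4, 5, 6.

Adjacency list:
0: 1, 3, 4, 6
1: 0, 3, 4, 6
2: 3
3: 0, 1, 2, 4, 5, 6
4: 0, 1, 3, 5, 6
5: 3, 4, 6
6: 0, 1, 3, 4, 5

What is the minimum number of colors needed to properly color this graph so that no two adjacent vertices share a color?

0, 1, 3, 4, 6 form a clique, so at least 5 colors are needed.
5 colors suffice: color a → {3}; color b → {2, 6}; color c → {4}; color d → {1, 5}; color e → {0}. Every edge joins two different colors.

5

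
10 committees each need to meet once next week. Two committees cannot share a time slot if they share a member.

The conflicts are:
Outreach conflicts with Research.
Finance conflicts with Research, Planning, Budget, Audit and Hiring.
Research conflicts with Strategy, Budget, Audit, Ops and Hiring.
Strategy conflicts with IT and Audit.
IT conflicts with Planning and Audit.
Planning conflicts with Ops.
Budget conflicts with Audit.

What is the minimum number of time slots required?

4

Finance, Research, Budget, Audit are mutually in conflict, so at least 4 time slots are needed.
4 time slots suffice: Outreach=2, Finance=3, Research=1, Strategy=3, IT=1, Planning=2, Budget=4, Audit=2, Ops=3, Hiring=2. Each listed conflict is separated.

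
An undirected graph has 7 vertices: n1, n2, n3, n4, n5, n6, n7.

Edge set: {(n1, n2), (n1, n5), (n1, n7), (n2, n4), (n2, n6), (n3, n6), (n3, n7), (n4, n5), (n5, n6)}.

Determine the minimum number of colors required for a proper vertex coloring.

The cycle n1-n7-n3-n6-n2-n1 has odd length 5, so it cannot be 2-colored; at least 3 colors are needed.
3 colors suffice: color 1 → {n1, n4, n6}; color 2 → {n2, n3, n5}; color 3 → {n7}. No two adjacent vertices share a color.

3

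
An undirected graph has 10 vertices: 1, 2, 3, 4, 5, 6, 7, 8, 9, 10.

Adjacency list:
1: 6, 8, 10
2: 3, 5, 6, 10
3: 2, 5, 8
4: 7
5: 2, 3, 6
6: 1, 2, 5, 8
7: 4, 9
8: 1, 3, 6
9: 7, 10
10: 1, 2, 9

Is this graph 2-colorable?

1, 6, 8 are mutually adjacent, so at least 3 colors are needed.
So 2 colors are not enough.

No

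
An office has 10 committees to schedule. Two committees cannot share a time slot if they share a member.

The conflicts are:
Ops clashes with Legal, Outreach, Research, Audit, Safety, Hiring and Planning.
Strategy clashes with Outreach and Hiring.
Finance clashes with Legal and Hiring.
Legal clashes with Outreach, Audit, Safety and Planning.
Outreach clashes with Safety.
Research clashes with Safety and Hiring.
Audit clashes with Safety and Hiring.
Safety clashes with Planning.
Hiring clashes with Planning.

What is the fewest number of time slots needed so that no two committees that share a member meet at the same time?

Ops, Legal, Audit, Safety are mutually in conflict, so at least 4 time slots are needed.
A valid assignment using 4 time slots: Ops=1, Strategy=1, Finance=1, Legal=2, Outreach=4, Research=4, Audit=4, Safety=3, Hiring=2, Planning=4. Each listed conflict is separated.

4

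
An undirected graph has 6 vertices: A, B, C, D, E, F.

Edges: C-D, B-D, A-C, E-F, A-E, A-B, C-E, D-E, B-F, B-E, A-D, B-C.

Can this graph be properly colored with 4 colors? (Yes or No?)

No

A, B, C, D, E form a clique, so at least 5 colors are needed.
So 4 colors are not enough.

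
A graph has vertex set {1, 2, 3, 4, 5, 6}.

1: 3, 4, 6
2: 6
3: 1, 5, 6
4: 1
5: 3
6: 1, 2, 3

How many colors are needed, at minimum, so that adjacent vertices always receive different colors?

3

1, 3, 6 are pairwise adjacent, so at least 3 colors are needed.
A valid assignment using 3 colors: 1=a, 2=a, 3=c, 4=b, 5=a, 6=b. Every edge joins two different colors.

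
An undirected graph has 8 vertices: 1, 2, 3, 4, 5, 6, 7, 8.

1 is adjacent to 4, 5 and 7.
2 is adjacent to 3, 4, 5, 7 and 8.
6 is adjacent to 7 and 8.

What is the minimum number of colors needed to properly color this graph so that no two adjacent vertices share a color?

2

1 and 5 are adjacent, so at least 2 colors are needed.
2 colors suffice: color red → {1, 2, 6}; color blue → {3, 4, 5, 7, 8}. Each edge has distinct colors on its endpoints.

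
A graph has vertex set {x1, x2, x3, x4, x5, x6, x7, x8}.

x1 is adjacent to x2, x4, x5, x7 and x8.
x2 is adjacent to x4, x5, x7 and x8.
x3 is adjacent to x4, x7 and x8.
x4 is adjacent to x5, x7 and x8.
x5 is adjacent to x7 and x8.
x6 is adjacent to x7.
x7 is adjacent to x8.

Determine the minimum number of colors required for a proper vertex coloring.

6

x1, x2, x4, x5, x7, x8 form a clique, so at least 6 colors are needed.
6 colors suffice: color 1 → {x7}; color 2 → {x6, x8}; color 3 → {x4}; color 4 → {x3, x5}; color 5 → {x2}; color 6 → {x1}. Every edge joins two different colors.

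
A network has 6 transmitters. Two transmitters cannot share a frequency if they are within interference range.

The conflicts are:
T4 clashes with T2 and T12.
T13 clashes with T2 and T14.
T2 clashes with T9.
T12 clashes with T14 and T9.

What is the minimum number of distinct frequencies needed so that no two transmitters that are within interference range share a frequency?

The cycle T13-T2-T9-T12-T14-T13 has odd length 5, so it cannot be 2-colored; at least 3 frequencies are needed.
A valid assignment using 3 frequencies: T4=2, T13=3, T2=1, T12=1, T14=2, T9=2. Every pair that conflicts lands in different frequencies.

3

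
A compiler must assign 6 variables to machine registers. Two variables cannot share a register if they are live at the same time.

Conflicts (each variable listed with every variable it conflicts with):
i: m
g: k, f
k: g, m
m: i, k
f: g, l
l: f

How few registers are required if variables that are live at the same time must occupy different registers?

k and m conflict, so at least 2 registers are needed.
Using 2 registers: i=2, g=1, k=2, m=1, f=2, l=1. No two conflicting variables share a register.

2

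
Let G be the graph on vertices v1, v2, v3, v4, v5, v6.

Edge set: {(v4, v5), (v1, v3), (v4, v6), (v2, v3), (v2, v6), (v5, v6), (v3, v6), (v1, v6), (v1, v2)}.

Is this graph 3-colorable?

No

v1, v2, v3, v6 form a clique, so at least 4 colors are needed.
So 3 colors are not enough.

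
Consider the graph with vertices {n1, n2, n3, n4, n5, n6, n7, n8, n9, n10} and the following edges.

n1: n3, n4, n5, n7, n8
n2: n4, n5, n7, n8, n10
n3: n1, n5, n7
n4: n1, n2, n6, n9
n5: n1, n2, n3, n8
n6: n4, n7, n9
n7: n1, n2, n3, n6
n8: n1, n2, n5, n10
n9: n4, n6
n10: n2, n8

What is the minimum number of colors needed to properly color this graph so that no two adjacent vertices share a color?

3

n2, n8, n10 are pairwise adjacent, so at least 3 colors are needed.
3 colors suffice: color 1 → {n1, n2, n6}; color 2 → {n4, n5, n7, n10}; color 3 → {n3, n8, n9}. Each edge has distinct colors on its endpoints.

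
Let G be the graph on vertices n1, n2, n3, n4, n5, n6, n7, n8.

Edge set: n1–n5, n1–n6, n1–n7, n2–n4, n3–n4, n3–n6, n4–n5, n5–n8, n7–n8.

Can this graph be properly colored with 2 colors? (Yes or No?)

No

The cycle n6-n3-n4-n5-n1-n6 has odd length 5, so it cannot be 2-colored; at least 3 colors are needed.
So 2 colors are not enough.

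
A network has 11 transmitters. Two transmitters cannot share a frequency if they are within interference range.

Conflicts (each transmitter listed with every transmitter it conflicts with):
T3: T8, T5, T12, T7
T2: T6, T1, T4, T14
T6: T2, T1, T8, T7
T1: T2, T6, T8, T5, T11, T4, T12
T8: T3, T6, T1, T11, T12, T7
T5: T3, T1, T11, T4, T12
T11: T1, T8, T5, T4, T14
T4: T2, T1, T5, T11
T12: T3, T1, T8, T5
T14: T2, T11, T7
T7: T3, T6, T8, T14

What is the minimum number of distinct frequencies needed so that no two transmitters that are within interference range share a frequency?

T1, T5, T11, T4 pairwise conflict, so at least 4 frequencies are needed.
A valid assignment using 4 frequencies: T3=4, T2=2, T6=3, T1=1, T8=2, T5=2, T11=3, T4=4, T12=3, T14=4, T7=1. No two conflicting transmitters share a frequency.

4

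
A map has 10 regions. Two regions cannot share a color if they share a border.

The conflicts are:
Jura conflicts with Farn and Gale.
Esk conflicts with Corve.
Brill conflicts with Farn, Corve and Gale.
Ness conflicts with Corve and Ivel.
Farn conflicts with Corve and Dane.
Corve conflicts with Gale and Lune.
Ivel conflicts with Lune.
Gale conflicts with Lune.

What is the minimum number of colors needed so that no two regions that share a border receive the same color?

3

Brill, Farn, Corve pairwise conflict, so at least 3 colors are needed.
A valid assignment using 3 colors: Jura=1, Esk=2, Brill=3, Ness=2, Farn=2, Corve=1, Ivel=1, Gale=2, Dane=1, Lune=3. Each listed conflict is separated.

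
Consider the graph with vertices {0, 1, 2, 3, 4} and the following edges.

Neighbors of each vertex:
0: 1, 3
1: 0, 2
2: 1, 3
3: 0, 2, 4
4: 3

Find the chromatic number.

3 and 4 are adjacent, so at least 2 colors are needed.
2 colors suffice: color a → {1, 3}; color b → {0, 2, 4}. Each edge has distinct colors on its endpoints.

2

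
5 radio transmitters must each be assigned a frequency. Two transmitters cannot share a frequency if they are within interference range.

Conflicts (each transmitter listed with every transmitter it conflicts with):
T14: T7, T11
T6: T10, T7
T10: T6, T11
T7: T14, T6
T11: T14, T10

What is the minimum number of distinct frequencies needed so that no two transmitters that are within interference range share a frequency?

3

The cycle T10-T6-T7-T14-T11-T10 has odd length 5, so it cannot be 2-colored; at least 3 frequencies are needed.
A valid assignment using 3 frequencies: T14=2, T6=2, T10=3, T7=1, T11=1. Every pair that conflicts lands in different frequencies.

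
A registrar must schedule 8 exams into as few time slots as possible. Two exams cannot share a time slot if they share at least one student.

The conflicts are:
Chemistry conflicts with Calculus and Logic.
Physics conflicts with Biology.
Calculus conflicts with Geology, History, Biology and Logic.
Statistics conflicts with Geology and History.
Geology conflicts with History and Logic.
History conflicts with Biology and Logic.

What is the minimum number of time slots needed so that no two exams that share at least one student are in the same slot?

4

Calculus, Geology, History, Logic are mutually in conflict, so at least 4 time slots are needed.
Using 4 time slots: Chemistry=1, Physics=1, Calculus=2, Statistics=2, Geology=3, History=1, Biology=3, Logic=4. Each listed conflict is separated.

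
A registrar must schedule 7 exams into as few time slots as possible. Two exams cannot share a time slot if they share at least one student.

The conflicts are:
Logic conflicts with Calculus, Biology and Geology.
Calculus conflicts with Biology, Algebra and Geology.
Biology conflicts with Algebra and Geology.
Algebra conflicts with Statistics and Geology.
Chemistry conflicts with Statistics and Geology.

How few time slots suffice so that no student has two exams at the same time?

Calculus, Biology, Algebra, Geology are mutually in conflict, so at least 4 time slots are needed.
4 time slots suffice: time slot 1 → {Statistics, Geology}; time slot 2 → {Logic, Algebra, Chemistry}; time slot 3 → {Calculus}; time slot 4 → {Biology}. Each listed conflict is separated.

4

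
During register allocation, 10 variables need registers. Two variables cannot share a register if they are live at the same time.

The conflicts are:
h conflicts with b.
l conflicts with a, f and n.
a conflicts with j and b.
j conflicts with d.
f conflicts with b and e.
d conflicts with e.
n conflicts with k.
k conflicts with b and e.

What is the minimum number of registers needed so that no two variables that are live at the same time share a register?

3

The cycle a-l-n-k-b-a has odd length 5, so it cannot be 2-colored; at least 3 registers are needed.
3 registers suffice: register 1 → {l, j, b, e}; register 2 → {h, a, f, d, k}; register 3 → {n}. Each listed conflict is separated.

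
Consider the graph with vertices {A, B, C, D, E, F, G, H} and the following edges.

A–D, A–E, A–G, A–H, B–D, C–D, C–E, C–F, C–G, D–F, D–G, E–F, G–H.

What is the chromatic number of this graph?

3

C, D, G are mutually adjacent, so at least 3 colors are needed.
3 colors suffice: A=blue, B=blue, C=blue, D=red, E=red, F=green, G=green, H=red. Each edge has distinct colors on its endpoints.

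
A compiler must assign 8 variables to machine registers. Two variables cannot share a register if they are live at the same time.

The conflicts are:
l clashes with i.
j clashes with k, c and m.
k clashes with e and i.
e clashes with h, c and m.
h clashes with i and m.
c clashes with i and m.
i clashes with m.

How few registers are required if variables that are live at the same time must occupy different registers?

3

e, h, m are mutually in conflict, so at least 3 registers are needed.
3 registers suffice: register 1 → {l, k, m}; register 2 → {j, e, i}; register 3 → {h, c}. No two conflicting variables share a register.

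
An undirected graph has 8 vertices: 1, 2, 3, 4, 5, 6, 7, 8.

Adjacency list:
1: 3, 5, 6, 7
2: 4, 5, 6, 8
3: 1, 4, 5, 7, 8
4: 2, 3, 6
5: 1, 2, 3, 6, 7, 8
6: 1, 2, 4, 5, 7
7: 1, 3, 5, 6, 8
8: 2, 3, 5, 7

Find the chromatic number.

1, 3, 5, 7 are pairwise adjacent (a clique of size 4), so at least 4 colors are needed.
4 colors suffice: color a → {4, 5}; color b → {3, 6}; color c → {2, 7}; color d → {1, 8}. Every edge joins two different colors.

4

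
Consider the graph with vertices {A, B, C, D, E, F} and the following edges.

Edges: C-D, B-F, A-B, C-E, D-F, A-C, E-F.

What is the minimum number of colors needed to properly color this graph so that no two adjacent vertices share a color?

The cycle A-C-D-F-B-A has odd length 5, so it cannot be 2-colored; at least 3 colors are needed.
3 colors suffice: color red → {C, F}; color blue → {B, D, E}; color green → {A}. Each edge has distinct colors on its endpoints.

3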